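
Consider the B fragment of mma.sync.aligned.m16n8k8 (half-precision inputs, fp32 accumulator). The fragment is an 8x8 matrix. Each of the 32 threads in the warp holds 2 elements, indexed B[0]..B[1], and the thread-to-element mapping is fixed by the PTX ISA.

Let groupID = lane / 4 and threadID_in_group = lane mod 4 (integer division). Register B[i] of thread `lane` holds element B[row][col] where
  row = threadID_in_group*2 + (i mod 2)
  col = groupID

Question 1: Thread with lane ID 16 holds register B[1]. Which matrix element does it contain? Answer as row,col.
lane 16=>16/4=4, 16 mod 4=0
i=1  r:2·0+1=>1  c:4

1,4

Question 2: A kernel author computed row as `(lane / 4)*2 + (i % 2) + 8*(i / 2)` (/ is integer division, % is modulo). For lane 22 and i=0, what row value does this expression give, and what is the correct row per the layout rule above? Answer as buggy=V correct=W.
`(lane / 4)*2 + (i % 2) + 8*(i / 2)`[22,0]=>10
L=22=>grp=22>>2=5, tig=22&3=2
[0]=>row 2·2+0=4  col grp=5
row: 10 vs 4

buggy=10 correct=4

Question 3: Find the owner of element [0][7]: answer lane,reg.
28,0

c=7→G=7  r=0→T=0,p=0
L=7*4+0=28  i=0=0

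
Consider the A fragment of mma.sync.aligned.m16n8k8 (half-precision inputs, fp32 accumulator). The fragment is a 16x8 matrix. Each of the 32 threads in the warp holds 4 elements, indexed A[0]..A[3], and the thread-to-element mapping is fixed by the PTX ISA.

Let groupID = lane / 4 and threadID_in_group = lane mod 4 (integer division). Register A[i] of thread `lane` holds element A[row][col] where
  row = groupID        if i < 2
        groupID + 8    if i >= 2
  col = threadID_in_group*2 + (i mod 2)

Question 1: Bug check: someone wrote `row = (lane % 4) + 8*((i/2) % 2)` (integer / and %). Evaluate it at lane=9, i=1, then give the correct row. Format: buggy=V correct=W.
buggy=1 correct=2

`(lane % 4) + 8*((i/2) % 2)`[9,1]=>1
L=9=>grp=9>>2=2, tig=9&3=1
[1]=>row 2+0=2  col 1·2+1=3
row: 1 vs 2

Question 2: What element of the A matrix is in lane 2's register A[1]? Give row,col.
0,5

lane 2→2/4=0, 2 mod 4=2
i=1  r:0+0→0  c:2·2+1→5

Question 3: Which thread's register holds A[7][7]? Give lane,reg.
r:7=>grp=7,rB=0  c:7=>tig=3,lo=1
L=7*4+3=31  i=0*2+1=1

31,1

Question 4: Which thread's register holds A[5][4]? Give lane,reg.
r:5=>grp=5,rB=0  c:4=>tig=2,lo=0
L=5*4+2=22  i=0*2+0=0

22,0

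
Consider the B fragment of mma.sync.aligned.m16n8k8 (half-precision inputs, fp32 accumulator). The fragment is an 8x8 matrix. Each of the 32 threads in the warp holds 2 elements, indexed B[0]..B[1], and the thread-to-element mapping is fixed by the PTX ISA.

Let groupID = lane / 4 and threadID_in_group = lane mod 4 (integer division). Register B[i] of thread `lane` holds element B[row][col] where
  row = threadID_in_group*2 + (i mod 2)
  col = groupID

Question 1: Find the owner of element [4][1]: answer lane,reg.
6,0

c: 1->gid=1  r: 4->tid=2,i&1=0
L=1*4+2=6  i=0=0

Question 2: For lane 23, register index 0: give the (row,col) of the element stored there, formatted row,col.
23: gr=5,th=3
[0] (3*2+0,5) = (6,5)

6,5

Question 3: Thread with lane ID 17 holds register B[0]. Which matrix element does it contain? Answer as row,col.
L=17->gid=17>>2=4, tid=17&3=1
[0]->row 1·2+0=2  col gid=4

2,4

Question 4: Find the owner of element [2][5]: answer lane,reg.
c=5→G=5  r=2→T=1,p=0
L=5*4+1=21  i=0=0

21,0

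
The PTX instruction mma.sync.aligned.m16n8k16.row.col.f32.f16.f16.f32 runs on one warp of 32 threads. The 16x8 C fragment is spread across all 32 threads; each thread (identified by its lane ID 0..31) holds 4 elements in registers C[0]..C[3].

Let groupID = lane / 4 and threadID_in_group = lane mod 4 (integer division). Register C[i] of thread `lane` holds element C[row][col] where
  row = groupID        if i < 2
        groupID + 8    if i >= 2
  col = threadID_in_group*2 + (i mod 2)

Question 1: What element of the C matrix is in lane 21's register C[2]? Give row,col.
13,2

lane 21->21/4=5, 21 mod 4=1
i=2  r:5+8->13  c:2·1+0->2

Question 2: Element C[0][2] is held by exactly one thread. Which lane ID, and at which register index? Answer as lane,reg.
1,0

r=0->g=0,rb=0  c=2->t=1,b0=0
L=0*4+1=1  i=0*2+0=0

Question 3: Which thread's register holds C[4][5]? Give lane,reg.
18,1

r=4→G=4,rhi=0  c=5→T=2,p=1
L=4*4+2=18  i=0*2+1=1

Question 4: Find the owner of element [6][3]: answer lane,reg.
25,1

r:6=>grp=6,rB=0  c:3=>tig=1,lo=1
L=6*4+1=25  i=0*2+1=1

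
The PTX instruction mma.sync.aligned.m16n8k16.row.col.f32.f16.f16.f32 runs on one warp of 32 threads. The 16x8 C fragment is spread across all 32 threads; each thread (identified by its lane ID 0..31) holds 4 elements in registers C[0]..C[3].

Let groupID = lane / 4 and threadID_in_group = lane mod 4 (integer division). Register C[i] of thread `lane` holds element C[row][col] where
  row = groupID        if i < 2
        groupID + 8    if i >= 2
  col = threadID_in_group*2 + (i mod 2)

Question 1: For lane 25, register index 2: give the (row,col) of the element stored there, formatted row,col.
lane 25: grp=6 (25/4), tig=1 (25%4)
i=2: r=6+8=14, c=1*2+0=2

14,2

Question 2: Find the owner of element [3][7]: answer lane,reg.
r: 3->gid=3,r8=0  c: 7->tid=3,i&1=1
L=3*4+3=15  i=0*2+1=1

15,1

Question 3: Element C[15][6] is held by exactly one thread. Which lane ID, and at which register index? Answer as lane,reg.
31,2

r=15->g=7,rb=1  c=6->t=3,b0=0
L=7*4+3=31  i=1*2+0=2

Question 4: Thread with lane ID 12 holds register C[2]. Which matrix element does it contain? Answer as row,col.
lane 12: g=3 (12/4), t=0 (12%4)
i=2: r=3+8=11, c=0*2+0=0

11,0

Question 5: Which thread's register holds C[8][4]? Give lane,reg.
2,2

r=8->g=0,rb=1  c=4->t=2,b0=0
L=0*4+2=2  i=1*2+0=2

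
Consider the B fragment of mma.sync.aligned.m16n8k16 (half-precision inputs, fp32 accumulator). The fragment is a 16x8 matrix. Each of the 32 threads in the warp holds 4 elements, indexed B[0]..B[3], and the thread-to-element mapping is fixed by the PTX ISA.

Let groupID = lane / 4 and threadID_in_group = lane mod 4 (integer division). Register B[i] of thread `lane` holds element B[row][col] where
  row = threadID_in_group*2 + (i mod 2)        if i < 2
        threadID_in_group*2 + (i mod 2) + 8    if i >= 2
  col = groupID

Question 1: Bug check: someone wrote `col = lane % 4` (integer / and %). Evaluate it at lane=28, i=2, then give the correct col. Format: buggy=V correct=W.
buggy=0 correct=7

`lane % 4`[28,2]⇒0
lane 28⇒28/4=7, 28 mod 4=0
i=2  r:2·0+0+8⇒8  c:7
col: 0 vs 7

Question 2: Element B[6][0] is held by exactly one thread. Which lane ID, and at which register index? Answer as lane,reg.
3,0

c:0=>grp=0  r:6=>rB=0,tig=3,lo=0
L=0*4+3=3  i=0*2+0=0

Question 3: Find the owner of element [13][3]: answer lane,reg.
14,3

c=3→G=3  r=13→rhi=1,T=2,p=1
L=3*4+2=14  i=1*2+1=3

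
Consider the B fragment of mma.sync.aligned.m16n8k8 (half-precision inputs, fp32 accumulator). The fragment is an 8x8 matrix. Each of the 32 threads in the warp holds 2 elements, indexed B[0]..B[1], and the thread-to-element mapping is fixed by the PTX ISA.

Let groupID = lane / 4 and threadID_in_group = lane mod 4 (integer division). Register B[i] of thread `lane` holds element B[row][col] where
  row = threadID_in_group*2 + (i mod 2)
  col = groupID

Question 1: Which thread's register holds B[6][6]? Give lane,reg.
c:6=>grp=6  r:6=>tig=3,lo=0
L=6*4+3=27  i=0=0

27,0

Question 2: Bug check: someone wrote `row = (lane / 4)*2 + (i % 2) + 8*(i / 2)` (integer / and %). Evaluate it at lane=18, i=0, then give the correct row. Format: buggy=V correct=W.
buggy=8 correct=4

`(lane / 4)*2 + (i % 2) + 8*(i / 2)`[18,0]=>8
18: grp=4,tig=2
[0] (2*2+0,4) = (4,4)
row: 8 vs 4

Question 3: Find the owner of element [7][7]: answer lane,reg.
31,1

c=7→G=7  r=7→T=3,p=1
L=7*4+3=31  i=1=1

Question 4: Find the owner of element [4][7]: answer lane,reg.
30,0

c=7⇒gr=7  r=4⇒th=2,odd=0
L=7*4+2=30  i=0=0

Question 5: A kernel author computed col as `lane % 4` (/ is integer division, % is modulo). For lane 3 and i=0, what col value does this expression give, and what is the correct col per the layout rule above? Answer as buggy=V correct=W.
buggy=3 correct=0

`lane % 4`[3,0]->3
lane 3: gid=0 (3/4), tid=3 (3%4)
i=0: r=3*2+0=6, c=gid=0
col: 3 vs 0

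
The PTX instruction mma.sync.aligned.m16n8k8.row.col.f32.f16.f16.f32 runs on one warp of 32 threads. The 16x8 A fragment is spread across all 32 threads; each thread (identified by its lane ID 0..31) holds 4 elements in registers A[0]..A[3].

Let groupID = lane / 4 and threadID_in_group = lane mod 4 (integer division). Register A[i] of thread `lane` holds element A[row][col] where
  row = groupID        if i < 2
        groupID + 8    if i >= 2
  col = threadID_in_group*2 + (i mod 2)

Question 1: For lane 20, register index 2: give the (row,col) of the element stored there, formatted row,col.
L=20→G=20>>2=5, T=20&3=0
[2]→row 5+8=13  col 0·2+0=0

13,0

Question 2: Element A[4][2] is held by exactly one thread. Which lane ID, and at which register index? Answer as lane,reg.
r=4→G=4,rhi=0  c=2→T=1,p=0
L=4*4+1=17  i=0*2+0=0

17,0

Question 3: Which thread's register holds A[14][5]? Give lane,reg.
26,3

r=14→G=6,rhi=1  c=5→T=2,p=1
L=6*4+2=26  i=1*2+1=3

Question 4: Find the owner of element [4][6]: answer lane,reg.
19,0

r:4=>grp=4,rB=0  c:6=>tig=3,lo=0
L=4*4+3=19  i=0*2+0=0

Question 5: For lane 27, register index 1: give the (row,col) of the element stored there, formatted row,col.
6,7

lane 27->27/4=6, 27 mod 4=3
i=1  r:6+0->6  c:2·3+1->7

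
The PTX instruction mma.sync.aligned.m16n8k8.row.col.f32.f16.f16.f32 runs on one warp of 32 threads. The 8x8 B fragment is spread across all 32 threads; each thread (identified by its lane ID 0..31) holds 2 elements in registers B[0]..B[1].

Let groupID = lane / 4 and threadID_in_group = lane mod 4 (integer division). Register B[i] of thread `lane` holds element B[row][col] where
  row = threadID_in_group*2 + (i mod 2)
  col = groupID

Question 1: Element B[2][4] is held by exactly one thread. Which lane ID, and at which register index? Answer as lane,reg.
c=4→G=4  r=2→T=1,p=0
L=4*4+1=17  i=0=0

17,0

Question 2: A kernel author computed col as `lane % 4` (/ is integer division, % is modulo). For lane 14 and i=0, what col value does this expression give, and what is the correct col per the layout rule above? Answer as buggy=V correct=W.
`lane % 4`[14,0]→2
lane 14: G=3 (14/4), T=2 (14%4)
i=0: r=2*2+0=4, c=G=3
col: 2 vs 3

buggy=2 correct=3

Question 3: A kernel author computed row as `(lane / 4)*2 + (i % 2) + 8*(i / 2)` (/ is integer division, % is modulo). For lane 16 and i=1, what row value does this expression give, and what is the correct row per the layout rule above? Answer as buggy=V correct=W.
`(lane / 4)*2 + (i % 2) + 8*(i / 2)`[16,1]->9
16: g=4,t=0
[1] (0*2+1,4) = (1,4)
row: 9 vs 1

buggy=9 correct=1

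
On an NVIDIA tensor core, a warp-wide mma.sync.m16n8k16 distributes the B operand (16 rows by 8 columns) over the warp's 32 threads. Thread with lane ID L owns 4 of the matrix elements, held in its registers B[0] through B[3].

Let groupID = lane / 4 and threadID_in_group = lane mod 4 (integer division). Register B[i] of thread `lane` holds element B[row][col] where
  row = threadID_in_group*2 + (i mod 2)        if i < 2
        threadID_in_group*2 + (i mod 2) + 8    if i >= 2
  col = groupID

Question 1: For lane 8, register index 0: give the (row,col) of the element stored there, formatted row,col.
0,2

8: g=2,t=0
[0] (0*2+0+0,2) = (0,2)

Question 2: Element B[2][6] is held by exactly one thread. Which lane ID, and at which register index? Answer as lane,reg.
25,0

c=6⇒gr=6  r=2⇒Rb=0,th=1,odd=0
L=6*4+1=25  i=0*2+0=0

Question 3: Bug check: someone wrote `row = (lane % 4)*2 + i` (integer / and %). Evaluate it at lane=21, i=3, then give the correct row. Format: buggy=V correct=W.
`(lane % 4)*2 + i`[21,3]⇒5
lane 21: gr=5 (21/4), th=1 (21%4)
i=3: r=1*2+1+8=11, c=gr=5
row: 5 vs 11

buggy=5 correct=11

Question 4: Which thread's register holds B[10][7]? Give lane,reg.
29,2

c=7→G=7  r=10→rhi=1,T=1,p=0
L=7*4+1=29  i=1*2+0=2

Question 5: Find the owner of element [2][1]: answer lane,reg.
c:1=>grp=1  r:2=>rB=0,tig=1,lo=0
L=1*4+1=5  i=0*2+0=0

5,0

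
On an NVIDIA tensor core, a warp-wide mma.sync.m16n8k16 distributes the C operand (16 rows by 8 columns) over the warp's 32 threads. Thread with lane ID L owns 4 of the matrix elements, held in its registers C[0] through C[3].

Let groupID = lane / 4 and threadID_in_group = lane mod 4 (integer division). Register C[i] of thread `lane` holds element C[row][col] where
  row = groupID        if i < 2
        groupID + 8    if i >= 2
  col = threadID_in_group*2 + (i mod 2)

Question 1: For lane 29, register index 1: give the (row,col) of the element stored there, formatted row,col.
7,3

29: g=7,t=1
[1] (7+0,1*2+1) = (7,3)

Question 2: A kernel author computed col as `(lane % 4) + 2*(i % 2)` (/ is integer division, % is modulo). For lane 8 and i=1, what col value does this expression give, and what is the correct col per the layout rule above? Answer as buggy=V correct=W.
`(lane % 4) + 2*(i % 2)`[8,1]⇒2
lane 8⇒8/4=2, 8 mod 4=0
i=1  r:2+0⇒2  c:2·0+1⇒1
col: 2 vs 1

buggy=2 correct=1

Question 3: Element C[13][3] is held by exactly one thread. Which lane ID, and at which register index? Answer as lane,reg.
r:13=>grp=5,rB=1  c:3=>tig=1,lo=1
L=5*4+1=21  i=1*2+1=3

21,3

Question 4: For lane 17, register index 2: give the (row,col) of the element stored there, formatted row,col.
12,2

17: gid=4,tid=1
[2] (4+8,1*2+0) = (12,2)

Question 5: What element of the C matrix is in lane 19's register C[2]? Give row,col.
12,6

lane 19=>19/4=4, 19 mod 4=3
i=2  r:4+8=>12  c:2·3+0=>6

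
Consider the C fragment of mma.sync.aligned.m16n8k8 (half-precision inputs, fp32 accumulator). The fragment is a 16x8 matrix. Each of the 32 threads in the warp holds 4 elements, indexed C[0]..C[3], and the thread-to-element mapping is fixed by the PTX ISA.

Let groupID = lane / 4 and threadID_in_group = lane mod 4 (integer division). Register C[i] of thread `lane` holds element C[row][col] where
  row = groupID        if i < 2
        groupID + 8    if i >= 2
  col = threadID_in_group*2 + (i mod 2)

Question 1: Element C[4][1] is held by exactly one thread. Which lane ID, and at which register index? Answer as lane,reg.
r=4→G=4,rhi=0  c=1→T=0,p=1
L=4*4+0=16  i=0*2+1=1

16,1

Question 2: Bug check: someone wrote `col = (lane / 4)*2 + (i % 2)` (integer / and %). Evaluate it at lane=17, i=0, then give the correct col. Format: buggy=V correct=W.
`(lane / 4)*2 + (i % 2)`[17,0]->8
L=17->g=17>>2=4, t=17&3=1
[0]->row 4+0=4  col 1·2+0=2
col: 8 vs 2

buggy=8 correct=2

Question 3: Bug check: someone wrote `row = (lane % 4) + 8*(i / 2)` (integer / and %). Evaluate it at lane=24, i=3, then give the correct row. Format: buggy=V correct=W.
buggy=8 correct=14

`(lane % 4) + 8*(i / 2)`[24,3]⇒8
L=24⇒gr=24>>2=6, th=24&3=0
[3]⇒row 6+8=14  col 0·2+1=1
row: 8 vs 14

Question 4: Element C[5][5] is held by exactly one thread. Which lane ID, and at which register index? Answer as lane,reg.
22,1

r:5=>grp=5,rB=0  c:5=>tig=2,lo=1
L=5*4+2=22  i=0*2+1=1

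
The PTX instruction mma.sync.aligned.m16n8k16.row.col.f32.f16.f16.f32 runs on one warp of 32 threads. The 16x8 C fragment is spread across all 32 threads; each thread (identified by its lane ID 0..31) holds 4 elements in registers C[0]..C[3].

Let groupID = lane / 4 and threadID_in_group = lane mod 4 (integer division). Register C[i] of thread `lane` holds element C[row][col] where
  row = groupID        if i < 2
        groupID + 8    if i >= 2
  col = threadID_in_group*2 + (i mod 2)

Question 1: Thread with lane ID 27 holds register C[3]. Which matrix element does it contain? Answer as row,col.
14,7

lane 27=>27/4=6, 27 mod 4=3
i=3  r:6+8=>14  c:2·3+1=>7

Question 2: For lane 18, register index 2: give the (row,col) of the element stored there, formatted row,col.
12,4

lane 18->18/4=4, 18 mod 4=2
i=2  r:4+8->12  c:2·2+0->4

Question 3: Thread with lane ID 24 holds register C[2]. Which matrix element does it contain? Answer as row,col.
lane 24: gid=6 (24/4), tid=0 (24%4)
i=2: r=6+8=14, c=0*2+0=0

14,0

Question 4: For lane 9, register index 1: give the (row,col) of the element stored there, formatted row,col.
2,3

9: gr=2,th=1
[1] (2+0,1*2+1) = (2,3)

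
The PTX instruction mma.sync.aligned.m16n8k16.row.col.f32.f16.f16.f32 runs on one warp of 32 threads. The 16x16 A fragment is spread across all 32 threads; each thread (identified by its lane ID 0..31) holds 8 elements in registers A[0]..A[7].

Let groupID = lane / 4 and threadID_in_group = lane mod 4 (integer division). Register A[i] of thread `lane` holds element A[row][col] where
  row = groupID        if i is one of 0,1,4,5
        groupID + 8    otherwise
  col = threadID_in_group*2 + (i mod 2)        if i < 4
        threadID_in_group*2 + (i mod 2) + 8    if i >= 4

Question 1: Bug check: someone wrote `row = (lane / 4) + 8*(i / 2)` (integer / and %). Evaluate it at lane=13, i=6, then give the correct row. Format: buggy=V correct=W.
buggy=27 correct=11

`(lane / 4) + 8*(i / 2)`[13,6]->27
13: g=3,t=1
[6] (3+8,1*2+0+8) = (11,10)
row: 27 vs 11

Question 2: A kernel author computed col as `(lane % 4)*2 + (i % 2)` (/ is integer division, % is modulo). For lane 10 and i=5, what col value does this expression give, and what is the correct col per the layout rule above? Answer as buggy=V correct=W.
`(lane % 4)*2 + (i % 2)`[10,5]⇒5
lane 10: gr=2 (10/4), th=2 (10%4)
i=5: r=2+0=2, c=2*2+1+8=13
col: 5 vs 13

buggy=5 correct=13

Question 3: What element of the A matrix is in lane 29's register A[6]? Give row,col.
15,10

lane 29=>29/4=7, 29 mod 4=1
i=6  r:7+8=>15  c:2·1+0+8=>10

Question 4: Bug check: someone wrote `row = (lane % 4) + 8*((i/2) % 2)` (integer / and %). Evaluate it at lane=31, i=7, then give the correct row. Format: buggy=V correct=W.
`(lane % 4) + 8*((i/2) % 2)`[31,7]->11
lane 31->31/4=7, 31 mod 4=3
i=7  r:7+8->15  c:2·3+1+8->15
row: 11 vs 15

buggy=11 correct=15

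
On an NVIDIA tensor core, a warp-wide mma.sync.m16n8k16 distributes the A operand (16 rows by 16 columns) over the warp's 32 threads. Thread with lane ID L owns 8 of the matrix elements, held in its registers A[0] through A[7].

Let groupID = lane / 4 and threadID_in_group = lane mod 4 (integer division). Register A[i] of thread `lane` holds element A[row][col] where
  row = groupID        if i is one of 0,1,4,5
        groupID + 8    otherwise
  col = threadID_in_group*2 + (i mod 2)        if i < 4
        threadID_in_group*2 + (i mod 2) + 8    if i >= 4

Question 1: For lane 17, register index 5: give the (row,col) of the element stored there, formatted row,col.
lane 17: G=4 (17/4), T=1 (17%4)
i=5: r=4+0=4, c=1*2+1+8=11

4,11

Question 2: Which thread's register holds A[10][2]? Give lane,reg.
9,2

r:10=>grp=2,rB=1  c:2=>cB=0,tig=1,lo=0
L=2*4+1=9  i=0*4+1*2+0=2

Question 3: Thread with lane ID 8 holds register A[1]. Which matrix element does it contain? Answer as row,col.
2,1

8: gid=2,tid=0
[1] (2+0,0*2+1+0) = (2,1)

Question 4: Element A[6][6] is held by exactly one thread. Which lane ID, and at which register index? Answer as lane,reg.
r=6→G=6,rhi=0  c=6→chi=0,T=3,p=0
L=6*4+3=27  i=0*4+0*2+0=0

27,0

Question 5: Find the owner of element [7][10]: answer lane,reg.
29,4

r:7=>grp=7,rB=0  c:10=>cB=1,tig=1,lo=0
L=7*4+1=29  i=1*4+0*2+0=4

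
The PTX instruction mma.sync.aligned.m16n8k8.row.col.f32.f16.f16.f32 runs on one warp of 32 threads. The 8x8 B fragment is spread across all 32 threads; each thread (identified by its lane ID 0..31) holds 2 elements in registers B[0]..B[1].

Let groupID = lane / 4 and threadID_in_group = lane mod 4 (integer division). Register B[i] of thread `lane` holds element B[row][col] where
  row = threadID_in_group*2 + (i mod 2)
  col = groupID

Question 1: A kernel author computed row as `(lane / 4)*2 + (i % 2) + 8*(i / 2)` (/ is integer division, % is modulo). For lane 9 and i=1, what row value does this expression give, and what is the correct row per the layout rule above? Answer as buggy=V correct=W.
buggy=5 correct=3

`(lane / 4)*2 + (i % 2) + 8*(i / 2)`[9,1]⇒5
9: gr=2,th=1
[1] (1*2+1,2) = (3,2)
row: 5 vs 3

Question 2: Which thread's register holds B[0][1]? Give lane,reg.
c=1->g=1  r=0->t=0,b0=0
L=1*4+0=4  i=0=0

4,0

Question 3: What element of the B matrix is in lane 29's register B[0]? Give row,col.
29: gr=7,th=1
[0] (1*2+0,7) = (2,7)

2,7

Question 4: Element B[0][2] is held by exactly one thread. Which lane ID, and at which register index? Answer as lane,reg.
8,0

c=2->g=2  r=0->t=0,b0=0
L=2*4+0=8  i=0=0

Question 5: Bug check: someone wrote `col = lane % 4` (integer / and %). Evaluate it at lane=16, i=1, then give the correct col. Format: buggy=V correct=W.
`lane % 4`[16,1]⇒0
L=16⇒gr=16>>2=4, th=16&3=0
[1]⇒row 0·2+1=1  col gr=4
col: 0 vs 4

buggy=0 correct=4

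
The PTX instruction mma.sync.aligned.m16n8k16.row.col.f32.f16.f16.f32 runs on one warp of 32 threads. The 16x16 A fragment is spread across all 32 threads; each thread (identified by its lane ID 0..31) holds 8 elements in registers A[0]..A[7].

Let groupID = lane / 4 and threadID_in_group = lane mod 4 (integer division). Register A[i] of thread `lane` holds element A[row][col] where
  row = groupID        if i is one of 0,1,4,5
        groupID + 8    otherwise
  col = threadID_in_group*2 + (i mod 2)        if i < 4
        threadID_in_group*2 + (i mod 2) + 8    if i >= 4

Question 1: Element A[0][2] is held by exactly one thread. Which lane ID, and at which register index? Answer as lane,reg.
r: 0->gid=0,r8=0  c: 2->c8=0,tid=1,i&1=0
L=0*4+1=1  i=0*4+0*2+0=0

1,0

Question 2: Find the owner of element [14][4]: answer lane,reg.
r=14→G=6,rhi=1  c=4→chi=0,T=2,p=0
L=6*4+2=26  i=0*4+1*2+0=2

26,2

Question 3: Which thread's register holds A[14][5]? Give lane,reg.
26,3

r:14=>grp=6,rB=1  c:5=>cB=0,tig=2,lo=1
L=6*4+2=26  i=0*4+1*2+1=3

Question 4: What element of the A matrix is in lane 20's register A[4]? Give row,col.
20: g=5,t=0
[4] (5+0,0*2+0+8) = (5,8)

5,8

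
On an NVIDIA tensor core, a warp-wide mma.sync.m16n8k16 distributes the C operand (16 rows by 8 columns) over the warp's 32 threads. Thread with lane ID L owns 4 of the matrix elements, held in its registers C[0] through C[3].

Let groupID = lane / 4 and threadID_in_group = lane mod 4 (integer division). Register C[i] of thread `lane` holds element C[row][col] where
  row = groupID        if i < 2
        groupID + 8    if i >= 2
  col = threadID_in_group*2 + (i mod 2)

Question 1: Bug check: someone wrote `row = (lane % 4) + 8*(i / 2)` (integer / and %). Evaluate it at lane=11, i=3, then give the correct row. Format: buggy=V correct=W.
`(lane % 4) + 8*(i / 2)`[11,3]→11
lane 11→11/4=2, 11 mod 4=3
i=3  r:2+8→10  c:2·3+1→7
row: 11 vs 10

buggy=11 correct=10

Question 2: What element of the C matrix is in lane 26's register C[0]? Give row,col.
lane 26→26/4=6, 26 mod 4=2
i=0  r:6+0→6  c:2·2+0→4

6,4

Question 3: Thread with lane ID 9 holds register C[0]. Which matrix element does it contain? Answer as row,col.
2,2

L=9→G=9>>2=2, T=9&3=1
[0]→row 2+0=2  col 1·2+0=2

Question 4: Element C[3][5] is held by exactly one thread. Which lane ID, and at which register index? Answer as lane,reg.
14,1

r:3=>grp=3,rB=0  c:5=>tig=2,lo=1
L=3*4+2=14  i=0*2+1=1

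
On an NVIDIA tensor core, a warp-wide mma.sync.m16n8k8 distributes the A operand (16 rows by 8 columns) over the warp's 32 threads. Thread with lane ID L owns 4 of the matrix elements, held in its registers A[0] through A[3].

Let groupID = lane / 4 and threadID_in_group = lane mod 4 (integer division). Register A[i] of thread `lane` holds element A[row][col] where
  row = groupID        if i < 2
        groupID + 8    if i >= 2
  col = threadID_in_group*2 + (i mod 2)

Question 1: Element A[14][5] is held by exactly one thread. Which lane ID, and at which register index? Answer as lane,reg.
26,3

r=14⇒gr=6,Rb=1  c=5⇒th=2,odd=1
L=6*4+2=26  i=1*2+1=3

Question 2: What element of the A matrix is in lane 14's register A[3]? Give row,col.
11,5

lane 14: g=3 (14/4), t=2 (14%4)
i=3: r=3+8=11, c=2*2+1=5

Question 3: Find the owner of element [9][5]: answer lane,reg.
6,3

r=9->g=1,rb=1  c=5->t=2,b0=1
L=1*4+2=6  i=1*2+1=3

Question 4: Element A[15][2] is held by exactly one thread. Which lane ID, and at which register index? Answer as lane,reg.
r=15->g=7,rb=1  c=2->t=1,b0=0
L=7*4+1=29  i=1*2+0=2

29,2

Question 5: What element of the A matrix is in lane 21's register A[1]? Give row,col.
5,3

21: G=5,T=1
[1] (5+0,1*2+1) = (5,3)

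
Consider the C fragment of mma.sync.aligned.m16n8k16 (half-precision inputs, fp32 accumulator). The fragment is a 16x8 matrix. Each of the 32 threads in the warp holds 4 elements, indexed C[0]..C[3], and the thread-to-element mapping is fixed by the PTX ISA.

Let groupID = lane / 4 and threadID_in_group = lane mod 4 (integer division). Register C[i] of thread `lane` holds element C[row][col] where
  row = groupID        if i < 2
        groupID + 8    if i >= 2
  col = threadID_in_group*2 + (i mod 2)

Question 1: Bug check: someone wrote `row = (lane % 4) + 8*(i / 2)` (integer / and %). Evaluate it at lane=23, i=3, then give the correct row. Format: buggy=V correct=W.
`(lane % 4) + 8*(i / 2)`[23,3]⇒11
lane 23: gr=5 (23/4), th=3 (23%4)
i=3: r=5+8=13, c=3*2+1=7
row: 11 vs 13

buggy=11 correct=13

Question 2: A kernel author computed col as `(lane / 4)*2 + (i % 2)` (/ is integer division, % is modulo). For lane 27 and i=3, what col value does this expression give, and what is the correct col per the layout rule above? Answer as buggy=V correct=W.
`(lane / 4)*2 + (i % 2)`[27,3]->13
lane 27->27/4=6, 27 mod 4=3
i=3  r:6+8->14  c:2·3+1->7
col: 13 vs 7

buggy=13 correct=7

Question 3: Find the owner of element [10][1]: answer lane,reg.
r: 10->gid=2,r8=1  c: 1->tid=0,i&1=1
L=2*4+0=8  i=1*2+1=3

8,3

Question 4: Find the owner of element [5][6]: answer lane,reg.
r=5⇒gr=5,Rb=0  c=6⇒th=3,odd=0
L=5*4+3=23  i=0*2+0=0

23,0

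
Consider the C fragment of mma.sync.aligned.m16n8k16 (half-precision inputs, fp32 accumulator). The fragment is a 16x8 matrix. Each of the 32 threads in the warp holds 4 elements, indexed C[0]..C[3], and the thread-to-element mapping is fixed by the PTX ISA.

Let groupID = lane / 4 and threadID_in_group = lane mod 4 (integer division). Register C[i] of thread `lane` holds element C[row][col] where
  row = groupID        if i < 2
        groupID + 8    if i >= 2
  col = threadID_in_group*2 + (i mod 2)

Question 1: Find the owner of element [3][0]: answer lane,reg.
r=3⇒gr=3,Rb=0  c=0⇒th=0,odd=0
L=3*4+0=12  i=0*2+0=0

12,0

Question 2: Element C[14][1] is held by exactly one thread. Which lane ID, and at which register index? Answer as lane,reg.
r=14->g=6,rb=1  c=1->t=0,b0=1
L=6*4+0=24  i=1*2+1=3

24,3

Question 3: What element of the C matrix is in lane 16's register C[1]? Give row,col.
4,1

lane 16→16/4=4, 16 mod 4=0
i=1  r:4+0→4  c:2·0+1→1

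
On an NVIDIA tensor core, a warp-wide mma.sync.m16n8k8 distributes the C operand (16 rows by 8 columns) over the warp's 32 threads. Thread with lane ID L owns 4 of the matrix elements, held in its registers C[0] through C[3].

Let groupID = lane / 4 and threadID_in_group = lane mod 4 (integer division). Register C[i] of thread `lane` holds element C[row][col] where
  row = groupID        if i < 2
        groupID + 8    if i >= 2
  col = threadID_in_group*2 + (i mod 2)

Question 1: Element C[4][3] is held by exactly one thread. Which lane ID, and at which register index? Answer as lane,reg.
17,1

r=4⇒gr=4,Rb=0  c=3⇒th=1,odd=1
L=4*4+1=17  i=0*2+1=1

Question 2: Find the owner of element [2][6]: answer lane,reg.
11,0

r:2=>grp=2,rB=0  c:6=>tig=3,lo=0
L=2*4+3=11  i=0*2+0=0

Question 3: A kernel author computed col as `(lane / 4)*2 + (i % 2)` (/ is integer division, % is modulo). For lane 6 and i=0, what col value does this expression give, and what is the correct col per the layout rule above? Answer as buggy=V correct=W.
`(lane / 4)*2 + (i % 2)`[6,0]→2
lane 6: G=1 (6/4), T=2 (6%4)
i=0: r=1+0=1, c=2*2+0=4
col: 2 vs 4

buggy=2 correct=4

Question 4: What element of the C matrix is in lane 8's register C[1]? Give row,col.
8: gid=2,tid=0
[1] (2+0,0*2+1) = (2,1)

2,1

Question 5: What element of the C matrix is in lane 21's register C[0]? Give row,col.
5,2

lane 21: grp=5 (21/4), tig=1 (21%4)
i=0: r=5+0=5, c=1*2+0=2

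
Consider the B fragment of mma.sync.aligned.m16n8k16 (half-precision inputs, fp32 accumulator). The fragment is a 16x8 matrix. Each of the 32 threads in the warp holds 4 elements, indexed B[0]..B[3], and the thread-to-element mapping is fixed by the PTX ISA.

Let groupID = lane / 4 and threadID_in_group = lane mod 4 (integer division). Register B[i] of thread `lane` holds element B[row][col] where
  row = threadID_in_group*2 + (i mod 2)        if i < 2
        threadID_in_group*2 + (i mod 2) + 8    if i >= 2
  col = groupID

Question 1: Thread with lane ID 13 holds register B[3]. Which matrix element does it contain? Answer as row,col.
11,3

lane 13->13/4=3, 13 mod 4=1
i=3  r:2·1+1+8->11  c:3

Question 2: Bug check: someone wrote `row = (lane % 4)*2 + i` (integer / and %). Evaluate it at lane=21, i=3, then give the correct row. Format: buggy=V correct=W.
buggy=5 correct=11

`(lane % 4)*2 + i`[21,3]->5
L=21->gid=21>>2=5, tid=21&3=1
[3]->row 1·2+1+8=11  col gid=5
row: 5 vs 11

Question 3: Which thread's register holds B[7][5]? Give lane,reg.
c:5=>grp=5  r:7=>rB=0,tig=3,lo=1
L=5*4+3=23  i=0*2+1=1

23,1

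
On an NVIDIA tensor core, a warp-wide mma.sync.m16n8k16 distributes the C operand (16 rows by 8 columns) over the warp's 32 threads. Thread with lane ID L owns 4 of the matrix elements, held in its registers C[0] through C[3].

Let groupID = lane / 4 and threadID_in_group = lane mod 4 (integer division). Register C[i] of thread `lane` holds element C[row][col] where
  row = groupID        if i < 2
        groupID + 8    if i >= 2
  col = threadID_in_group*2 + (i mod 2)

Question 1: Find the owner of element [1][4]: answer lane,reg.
6,0

r=1⇒gr=1,Rb=0  c=4⇒th=2,odd=0
L=1*4+2=6  i=0*2+0=0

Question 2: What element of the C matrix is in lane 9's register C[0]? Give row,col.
lane 9->9/4=2, 9 mod 4=1
i=0  r:2+0->2  c:2·1+0->2

2,2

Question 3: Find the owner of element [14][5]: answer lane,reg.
r=14→G=6,rhi=1  c=5→T=2,p=1
L=6*4+2=26  i=1*2+1=3

26,3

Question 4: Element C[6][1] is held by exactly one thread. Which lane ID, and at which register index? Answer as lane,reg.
24,1

r=6→G=6,rhi=0  c=1→T=0,p=1
L=6*4+0=24  i=0*2+1=1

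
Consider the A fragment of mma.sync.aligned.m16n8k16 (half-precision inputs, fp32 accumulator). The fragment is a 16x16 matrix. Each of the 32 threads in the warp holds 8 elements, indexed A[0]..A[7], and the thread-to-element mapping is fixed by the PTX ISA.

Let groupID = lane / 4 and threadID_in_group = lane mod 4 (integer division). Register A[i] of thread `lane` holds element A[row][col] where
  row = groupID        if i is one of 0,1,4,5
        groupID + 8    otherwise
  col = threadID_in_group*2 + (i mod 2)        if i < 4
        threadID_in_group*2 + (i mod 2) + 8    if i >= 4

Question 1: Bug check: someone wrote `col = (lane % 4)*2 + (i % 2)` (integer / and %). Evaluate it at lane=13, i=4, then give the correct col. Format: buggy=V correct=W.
buggy=2 correct=10

`(lane % 4)*2 + (i % 2)`[13,4]->2
lane 13: gid=3 (13/4), tid=1 (13%4)
i=4: r=3+0=3, c=1*2+0+8=10
col: 2 vs 10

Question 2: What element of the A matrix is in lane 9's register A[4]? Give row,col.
2,10

9: gr=2,th=1
[4] (2+0,1*2+0+8) = (2,10)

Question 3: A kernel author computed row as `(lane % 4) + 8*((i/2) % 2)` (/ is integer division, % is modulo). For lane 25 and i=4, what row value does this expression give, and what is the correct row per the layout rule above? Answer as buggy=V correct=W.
`(lane % 4) + 8*((i/2) % 2)`[25,4]->1
L=25->gid=25>>2=6, tid=25&3=1
[4]->row 6+0=6  col 1·2+0+8=10
row: 1 vs 6

buggy=1 correct=6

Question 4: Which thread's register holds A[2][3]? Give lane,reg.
r=2→G=2,rhi=0  c=3→chi=0,T=1,p=1
L=2*4+1=9  i=0*4+0*2+1=1

9,1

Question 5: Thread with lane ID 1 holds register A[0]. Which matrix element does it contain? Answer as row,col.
0,2

1: G=0,T=1
[0] (0+0,1*2+0+0) = (0,2)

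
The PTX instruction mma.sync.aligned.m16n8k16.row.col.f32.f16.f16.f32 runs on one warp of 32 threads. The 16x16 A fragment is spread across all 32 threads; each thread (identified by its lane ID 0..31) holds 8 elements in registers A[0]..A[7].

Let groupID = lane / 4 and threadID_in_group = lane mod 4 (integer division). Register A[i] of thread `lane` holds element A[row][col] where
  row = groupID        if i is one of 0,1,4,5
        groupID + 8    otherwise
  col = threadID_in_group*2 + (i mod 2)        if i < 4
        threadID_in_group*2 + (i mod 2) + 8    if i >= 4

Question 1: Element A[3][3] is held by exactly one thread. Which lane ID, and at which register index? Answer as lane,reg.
r:3=>grp=3,rB=0  c:3=>cB=0,tig=1,lo=1
L=3*4+1=13  i=0*4+0*2+1=1

13,1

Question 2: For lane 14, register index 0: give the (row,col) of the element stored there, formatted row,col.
14: grp=3,tig=2
[0] (3+0,2*2+0+0) = (3,4)

3,4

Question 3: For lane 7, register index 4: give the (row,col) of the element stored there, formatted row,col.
7: gid=1,tid=3
[4] (1+0,3*2+0+8) = (1,14)

1,14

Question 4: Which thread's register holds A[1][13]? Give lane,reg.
6,5

r=1⇒gr=1,Rb=0  c=13⇒Cb=1,th=2,odd=1
L=1*4+2=6  i=1*4+0*2+1=5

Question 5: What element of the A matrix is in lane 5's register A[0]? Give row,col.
1,2

5: G=1,T=1
[0] (1+0,1*2+0+0) = (1,2)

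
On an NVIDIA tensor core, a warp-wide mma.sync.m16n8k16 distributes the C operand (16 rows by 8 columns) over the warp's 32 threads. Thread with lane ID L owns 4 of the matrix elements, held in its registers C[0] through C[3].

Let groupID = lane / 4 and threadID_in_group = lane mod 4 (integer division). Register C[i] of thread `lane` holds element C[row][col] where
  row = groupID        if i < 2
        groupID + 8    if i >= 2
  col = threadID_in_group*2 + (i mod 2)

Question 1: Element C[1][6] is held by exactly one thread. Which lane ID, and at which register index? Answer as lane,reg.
r=1->g=1,rb=0  c=6->t=3,b0=0
L=1*4+3=7  i=0*2+0=0

7,0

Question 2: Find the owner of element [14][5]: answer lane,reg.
r=14⇒gr=6,Rb=1  c=5⇒th=2,odd=1
L=6*4+2=26  i=1*2+1=3

26,3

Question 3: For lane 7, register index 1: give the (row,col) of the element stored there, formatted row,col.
lane 7: gr=1 (7/4), th=3 (7%4)
i=1: r=1+0=1, c=3*2+1=7

1,7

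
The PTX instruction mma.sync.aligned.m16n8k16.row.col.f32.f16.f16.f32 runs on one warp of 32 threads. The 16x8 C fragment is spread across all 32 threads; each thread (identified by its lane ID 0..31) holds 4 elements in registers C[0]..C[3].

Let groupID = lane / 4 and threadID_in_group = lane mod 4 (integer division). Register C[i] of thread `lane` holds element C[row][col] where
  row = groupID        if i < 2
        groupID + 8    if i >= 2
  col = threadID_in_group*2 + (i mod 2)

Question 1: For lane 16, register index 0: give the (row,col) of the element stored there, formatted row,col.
lane 16⇒16/4=4, 16 mod 4=0
i=0  r:4+0⇒4  c:2·0+0⇒0

4,0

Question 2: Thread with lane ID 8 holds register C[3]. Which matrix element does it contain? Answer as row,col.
10,1

lane 8: gid=2 (8/4), tid=0 (8%4)
i=3: r=2+8=10, c=0*2+1=1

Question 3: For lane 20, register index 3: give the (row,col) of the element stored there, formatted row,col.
13,1

lane 20->20/4=5, 20 mod 4=0
i=3  r:5+8->13  c:2·0+1->1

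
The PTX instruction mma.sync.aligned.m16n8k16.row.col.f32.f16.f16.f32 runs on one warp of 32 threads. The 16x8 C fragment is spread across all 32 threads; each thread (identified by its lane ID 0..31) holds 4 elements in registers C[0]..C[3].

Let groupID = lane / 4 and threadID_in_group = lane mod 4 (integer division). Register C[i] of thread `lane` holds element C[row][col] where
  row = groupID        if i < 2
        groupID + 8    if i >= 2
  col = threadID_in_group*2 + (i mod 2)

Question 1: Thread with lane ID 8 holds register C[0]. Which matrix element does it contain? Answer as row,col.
L=8→G=8>>2=2, T=8&3=0
[0]→row 2+0=2  col 0·2+0=0

2,0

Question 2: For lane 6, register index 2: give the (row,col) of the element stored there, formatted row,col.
lane 6: G=1 (6/4), T=2 (6%4)
i=2: r=1+8=9, c=2*2+0=4

9,4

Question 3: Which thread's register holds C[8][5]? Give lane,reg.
2,3

r:8=>grp=0,rB=1  c:5=>tig=2,lo=1
L=0*4+2=2  i=1*2+1=3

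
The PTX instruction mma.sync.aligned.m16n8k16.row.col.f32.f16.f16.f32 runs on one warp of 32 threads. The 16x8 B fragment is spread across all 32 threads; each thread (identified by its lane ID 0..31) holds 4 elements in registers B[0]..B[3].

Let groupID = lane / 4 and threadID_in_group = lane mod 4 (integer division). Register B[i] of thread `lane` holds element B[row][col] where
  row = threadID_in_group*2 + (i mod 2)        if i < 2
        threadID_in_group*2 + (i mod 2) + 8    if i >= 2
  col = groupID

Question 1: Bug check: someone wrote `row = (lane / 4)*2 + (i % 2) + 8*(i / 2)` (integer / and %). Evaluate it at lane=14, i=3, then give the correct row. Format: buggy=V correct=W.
buggy=15 correct=13

`(lane / 4)*2 + (i % 2) + 8*(i / 2)`[14,3]→15
L=14→G=14>>2=3, T=14&3=2
[3]→row 2·2+1+8=13  col G=3
row: 15 vs 13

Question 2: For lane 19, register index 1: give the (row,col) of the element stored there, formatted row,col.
7,4

19: grp=4,tig=3
[1] (3*2+1+0,4) = (7,4)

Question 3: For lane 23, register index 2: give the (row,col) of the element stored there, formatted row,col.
14,5

23: gid=5,tid=3
[2] (3*2+0+8,5) = (14,5)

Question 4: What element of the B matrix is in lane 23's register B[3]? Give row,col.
15,5

lane 23: gid=5 (23/4), tid=3 (23%4)
i=3: r=3*2+1+8=15, c=gid=5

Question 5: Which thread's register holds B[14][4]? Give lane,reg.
19,2

c:4=>grp=4  r:14=>rB=1,tig=3,lo=0
L=4*4+3=19  i=1*2+0=2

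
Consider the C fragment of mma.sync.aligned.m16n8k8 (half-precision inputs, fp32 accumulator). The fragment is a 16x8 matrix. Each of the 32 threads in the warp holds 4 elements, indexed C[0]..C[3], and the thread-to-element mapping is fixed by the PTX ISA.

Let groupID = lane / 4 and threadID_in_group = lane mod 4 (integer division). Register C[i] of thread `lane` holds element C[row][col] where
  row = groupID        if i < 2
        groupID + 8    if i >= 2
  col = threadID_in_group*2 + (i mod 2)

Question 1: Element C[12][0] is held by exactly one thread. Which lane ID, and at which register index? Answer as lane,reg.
r=12⇒gr=4,Rb=1  c=0⇒th=0,odd=0
L=4*4+0=16  i=1*2+0=2

16,2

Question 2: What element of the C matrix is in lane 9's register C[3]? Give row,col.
lane 9⇒9/4=2, 9 mod 4=1
i=3  r:2+8⇒10  c:2·1+1⇒3

10,3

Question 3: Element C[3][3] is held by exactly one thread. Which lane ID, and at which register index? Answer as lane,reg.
13,1

r=3⇒gr=3,Rb=0  c=3⇒th=1,odd=1
L=3*4+1=13  i=0*2+1=1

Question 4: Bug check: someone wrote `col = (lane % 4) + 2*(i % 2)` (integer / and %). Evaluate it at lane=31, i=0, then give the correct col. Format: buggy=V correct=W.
buggy=3 correct=6

`(lane % 4) + 2*(i % 2)`[31,0]=>3
L=31=>grp=31>>2=7, tig=31&3=3
[0]=>row 7+0=7  col 3·2+0=6
col: 3 vs 6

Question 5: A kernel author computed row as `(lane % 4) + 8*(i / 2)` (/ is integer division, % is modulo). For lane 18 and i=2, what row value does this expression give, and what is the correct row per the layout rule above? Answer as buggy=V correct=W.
buggy=10 correct=12

`(lane % 4) + 8*(i / 2)`[18,2]⇒10
L=18⇒gr=18>>2=4, th=18&3=2
[2]⇒row 4+8=12  col 2·2+0=4
row: 10 vs 12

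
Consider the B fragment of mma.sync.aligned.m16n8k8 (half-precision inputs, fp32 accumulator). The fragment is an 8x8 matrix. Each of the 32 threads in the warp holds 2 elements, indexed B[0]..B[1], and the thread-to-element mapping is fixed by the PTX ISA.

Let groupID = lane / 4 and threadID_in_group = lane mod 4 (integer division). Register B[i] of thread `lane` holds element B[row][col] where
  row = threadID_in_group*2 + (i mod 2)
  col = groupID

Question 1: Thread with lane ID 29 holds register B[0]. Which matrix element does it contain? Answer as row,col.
2,7

29: G=7,T=1
[0] (1*2+0,7) = (2,7)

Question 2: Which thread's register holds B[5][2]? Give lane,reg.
10,1

c: 2->gid=2  r: 5->tid=2,i&1=1
L=2*4+2=10  i=1=1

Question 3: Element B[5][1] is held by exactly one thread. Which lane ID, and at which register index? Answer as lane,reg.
6,1

c=1⇒gr=1  r=5⇒th=2,odd=1
L=1*4+2=6  i=1=1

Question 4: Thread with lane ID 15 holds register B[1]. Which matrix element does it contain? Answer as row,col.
L=15=>grp=15>>2=3, tig=15&3=3
[1]=>row 3·2+1=7  col grp=3

7,3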